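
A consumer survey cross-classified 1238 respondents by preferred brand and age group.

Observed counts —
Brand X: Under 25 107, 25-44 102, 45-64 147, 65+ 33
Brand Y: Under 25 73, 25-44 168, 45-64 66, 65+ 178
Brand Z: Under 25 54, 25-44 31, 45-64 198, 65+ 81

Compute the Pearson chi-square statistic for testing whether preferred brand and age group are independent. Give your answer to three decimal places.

Row totals: 389, 485, 364. Column totals: 234, 301, 411, 292. Grand total N = 1238.
Expected counts (row total × column total / N):
  Brand X, Under 25: 389×234/1238 = 73.5267
  Brand X, 25-44: 389×301/1238 = 94.5792
  Brand X, 45-64: 389×411/1238 = 129.1430
  Brand X, 65+: 389×292/1238 = 91.7512
  Brand Y, Under 25: 485×234/1238 = 91.6721
  Brand Y, 25-44: 485×301/1238 = 117.9200
  Brand Y, 45-64: 485×411/1238 = 161.0137
  Brand Y, 65+: 485×292/1238 = 114.3942
  Brand Z, Under 25: 364×234/1238 = 68.8013
  Brand Z, 25-44: 364×301/1238 = 88.5008
  Brand Z, 45-64: 364×411/1238 = 120.8433
  Brand Z, 65+: 364×292/1238 = 85.8546
Contributions (O − E)²/E:
  (107 − 73.5267)²/73.5267 = 15.2388
  (102 − 94.5792)²/94.5792 = 0.5822
  (147 − 129.1430)²/129.1430 = 2.4691
  (33 − 91.7512)²/91.7512 = 37.6203
  (73 − 91.6721)²/91.6721 = 3.8032
  (168 − 117.9200)²/117.9200 = 21.2687
  (66 − 161.0137)²/161.0137 = 56.0673
  (178 − 114.3942)²/114.3942 = 35.3663
  (54 − 68.8013)²/68.8013 = 3.1842
  (31 − 88.5008)²/88.5008 = 37.3595
  (198 − 120.8433)²/120.8433 = 49.2634
  (81 − 85.8546)²/85.8546 = 0.2745
χ² = 15.2388 + 0.5822 + 2.4691 + 37.6203 + 3.8032 + 21.2687 + 56.0673 + 35.3663 + 3.1842 + 37.3595 + 49.2634 + 0.2745 = 262.498

262.498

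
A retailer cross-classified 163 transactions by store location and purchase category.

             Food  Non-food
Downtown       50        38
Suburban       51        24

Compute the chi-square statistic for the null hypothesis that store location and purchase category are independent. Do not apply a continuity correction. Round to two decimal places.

2.15

Row totals: 88, 75. Column totals: 101, 62. Grand total N = 163.
Expected counts (row total × column total / N):
  Downtown, Food: 88×101/163 = 54.528
  Downtown, Non-food: 88×62/163 = 33.472
  Suburban, Food: 75×101/163 = 46.472
  Suburban, Non-food: 75×62/163 = 28.528
Contributions (O − E)²/E:
  (50 − 54.528)²/54.528 = 0.3760
  (38 − 33.472)²/33.472 = 0.6125
  (51 − 46.472)²/46.472 = 0.4412
  (24 − 28.528)²/28.528 = 0.7187
χ² = 0.3760 + 0.6125 + 0.4412 + 0.7187 = 2.15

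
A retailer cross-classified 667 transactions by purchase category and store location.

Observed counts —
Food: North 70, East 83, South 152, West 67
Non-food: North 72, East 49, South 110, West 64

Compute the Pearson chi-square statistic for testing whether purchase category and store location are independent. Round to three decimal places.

Row totals: 372, 295. Column totals: 142, 132, 262, 131. Grand total N = 667.
Expected counts (row total × column total / N):
  Food, North: 372×142/667 = 79.1964
  Food, East: 372×132/667 = 73.6192
  Food, South: 372×262/667 = 146.1229
  Food, West: 372×131/667 = 73.0615
  Non-food, North: 295×142/667 = 62.8036
  Non-food, East: 295×132/667 = 58.3808
  Non-food, South: 295×262/667 = 115.8771
  Non-food, West: 295×131/667 = 57.9385
Contributions (O − E)²/E:
  (70 − 79.1964)²/79.1964 = 1.0679
  (83 − 73.6192)²/73.6192 = 1.1953
  (152 − 146.1229)²/146.1229 = 0.2364
  (67 − 73.0615)²/73.0615 = 0.5029
  (72 − 62.8036)²/62.8036 = 1.3466
  (49 − 58.3808)²/58.3808 = 1.5073
  (110 − 115.8771)²/115.8771 = 0.2981
  (64 − 57.9385)²/57.9385 = 0.6342
χ² = 1.0679 + 1.1953 + 0.2364 + 0.5029 + 1.3466 + 1.5073 + 0.2981 + 0.6342 = 6.789

6.789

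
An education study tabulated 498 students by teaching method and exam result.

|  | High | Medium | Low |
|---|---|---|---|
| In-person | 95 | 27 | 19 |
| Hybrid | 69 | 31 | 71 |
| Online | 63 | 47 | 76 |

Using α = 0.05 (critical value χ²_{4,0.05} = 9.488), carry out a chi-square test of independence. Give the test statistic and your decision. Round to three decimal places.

Row totals: 141, 171, 186. Column totals: 227, 105, 166. Grand total N = 498.
Expected counts (row total × column total / N):
  In-person, High: 141×227/498 = 64.2711
  In-person, Medium: 141×105/498 = 29.7289
  In-person, Low: 141×166/498 = 47.0000
  Hybrid, High: 171×227/498 = 77.9458
  Hybrid, Medium: 171×105/498 = 36.0542
  Hybrid, Low: 171×166/498 = 57.0000
  Online, High: 186×227/498 = 84.7831
  Online, Medium: 186×105/498 = 39.2169
  Online, Low: 186×166/498 = 62.0000
Contributions (O − E)²/E:
  (95 − 64.2711)²/64.2711 = 14.6919
  (27 − 29.7289)²/29.7289 = 0.2505
  (19 − 47.0000)²/47.0000 = 16.6809
  (69 − 77.9458)²/77.9458 = 1.0267
  (31 − 36.0542)²/36.0542 = 0.7085
  (71 − 57.0000)²/57.0000 = 3.4386
  (63 − 84.7831)²/84.7831 = 5.5967
  (47 − 39.2169)²/39.2169 = 1.5447
  (76 − 62.0000)²/62.0000 = 3.1613
χ² = 14.6919 + 0.2505 + 16.6809 + 1.0267 + 0.7085 + 3.4386 + 5.5967 + 1.5447 + 3.1613 = 47.100
df = (3−1)(3−1) = 4. Since 47.100 > 9.488, reject the null hypothesis of independence at α = 0.05.

47.100; reject H₀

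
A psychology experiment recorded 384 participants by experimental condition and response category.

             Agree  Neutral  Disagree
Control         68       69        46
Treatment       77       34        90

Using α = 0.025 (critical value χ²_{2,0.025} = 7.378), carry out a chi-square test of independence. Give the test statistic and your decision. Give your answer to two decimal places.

25.90; reject H₀

Row totals: 183, 201. Column totals: 145, 103, 136. Grand total N = 384.
Expected counts (row total × column total / N):
  Control, Agree: 183×145/384 = 69.102
  Control, Neutral: 183×103/384 = 49.086
  Control, Disagree: 183×136/384 = 64.812
  Treatment, Agree: 201×145/384 = 75.898
  Treatment, Neutral: 201×103/384 = 53.914
  Treatment, Disagree: 201×136/384 = 71.188
Contributions (O − E)²/E:
  (68 − 69.102)²/69.102 = 0.0176
  (69 − 49.086)²/49.086 = 8.0790
  (46 − 64.812)²/64.812 = 5.4603
  (77 − 75.898)²/75.898 = 0.0160
  (34 − 53.914)²/53.914 = 7.3556
  (90 − 71.188)²/71.188 = 4.9712
χ² = 0.0176 + 8.0790 + 5.4603 + 0.0160 + 7.3556 + 4.9712 = 25.90
df = (2−1)(3−1) = 2. Since 25.90 > 7.378, reject the null hypothesis of independence at α = 0.025.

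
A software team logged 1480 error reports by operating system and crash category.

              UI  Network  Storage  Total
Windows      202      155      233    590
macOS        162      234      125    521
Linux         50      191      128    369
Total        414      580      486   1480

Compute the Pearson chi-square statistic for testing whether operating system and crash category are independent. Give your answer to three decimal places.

Grand total N = 1480.
Expected counts (row total × column total / N):
  Windows, UI: 590×414/1480 = 165.0405
  Windows, Network: 590×580/1480 = 231.2162
  Windows, Storage: 590×486/1480 = 193.7432
  macOS, UI: 521×414/1480 = 145.7392
  macOS, Network: 521×580/1480 = 204.1757
  macOS, Storage: 521×486/1480 = 171.0851
  Linux, UI: 369×414/1480 = 103.2203
  Linux, Network: 369×580/1480 = 144.6081
  Linux, Storage: 369×486/1480 = 121.1716
Contributions (O − E)²/E:
  (202 − 165.0405)²/165.0405 = 8.2768
  (155 − 231.2162)²/231.2162 = 25.1233
  (233 − 193.7432)²/193.7432 = 7.9543
  (162 − 145.7392)²/145.7392 = 1.8143
  (234 − 204.1757)²/204.1757 = 4.3565
  (125 − 171.0851)²/171.0851 = 12.4139
  (50 − 103.2203)²/103.2203 = 27.4403
  (191 − 144.6081)²/144.6081 = 14.8830
  (128 − 121.1716)²/121.1716 = 0.3848
χ² = 8.2768 + 25.1233 + 7.9543 + 1.8143 + 4.3565 + 12.4139 + 27.4403 + 14.8830 + 0.3848 = 102.647

102.647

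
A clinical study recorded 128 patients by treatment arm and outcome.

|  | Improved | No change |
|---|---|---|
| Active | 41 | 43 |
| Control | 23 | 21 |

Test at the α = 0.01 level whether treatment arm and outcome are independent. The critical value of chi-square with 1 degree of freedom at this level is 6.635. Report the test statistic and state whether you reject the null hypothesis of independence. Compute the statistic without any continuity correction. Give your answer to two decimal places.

Row totals: 84, 44. Column totals: 64, 64. Grand total N = 128.
Expected counts (row total × column total / N):
  Active, Improved: 84×64/128 = 42.000
  Active, No change: 84×64/128 = 42.000
  Control, Improved: 44×64/128 = 22.000
  Control, No change: 44×64/128 = 22.000
Contributions (O − E)²/E:
  (41 − 42.000)²/42.000 = 0.0238
  (43 − 42.000)²/42.000 = 0.0238
  (23 − 22.000)²/22.000 = 0.0455
  (21 − 22.000)²/22.000 = 0.0455
χ² = 0.0238 + 0.0238 + 0.0455 + 0.0455 = 0.14
df = (2−1)(2−1) = 1. Since 0.14 < 6.635, fail to reject the null hypothesis of independence at α = 0.01.

0.14; fail to reject H₀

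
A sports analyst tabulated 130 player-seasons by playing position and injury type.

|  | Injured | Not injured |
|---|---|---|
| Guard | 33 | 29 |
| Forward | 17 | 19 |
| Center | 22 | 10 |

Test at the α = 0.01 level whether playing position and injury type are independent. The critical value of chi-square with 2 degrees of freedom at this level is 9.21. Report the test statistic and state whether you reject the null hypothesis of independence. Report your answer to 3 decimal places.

3.401; fail to reject H₀

Row totals: 62, 36, 32. Column totals: 72, 58. Grand total N = 130.
Expected counts (row total × column total / N):
  Guard, Injured: 62×72/130 = 34.3385
  Guard, Not injured: 62×58/130 = 27.6615
  Forward, Injured: 36×72/130 = 19.9385
  Forward, Not injured: 36×58/130 = 16.0615
  Center, Injured: 32×72/130 = 17.7231
  Center, Not injured: 32×58/130 = 14.2769
Contributions (O − E)²/E:
  (33 − 34.3385)²/34.3385 = 0.0522
  (29 − 27.6615)²/27.6615 = 0.0648
  (17 − 19.9385)²/19.9385 = 0.4331
  (19 − 16.0615)²/16.0615 = 0.5376
  (22 − 17.7231)²/17.7231 = 1.0321
  (10 − 14.2769)²/14.2769 = 1.2812
χ² = 0.0522 + 0.0648 + 0.4331 + 0.5376 + 1.0321 + 1.2812 = 3.401
df = (3−1)(2−1) = 2. Since 3.401 < 9.21, fail to reject the null hypothesis of independence at α = 0.01.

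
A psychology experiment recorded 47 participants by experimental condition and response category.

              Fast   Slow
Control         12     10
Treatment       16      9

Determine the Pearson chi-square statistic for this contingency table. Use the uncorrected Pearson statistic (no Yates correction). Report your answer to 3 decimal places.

Row totals: 22, 25. Column totals: 28, 19. Grand total N = 47.
Expected counts (row total × column total / N):
  Control, Fast: 22×28/47 = 13.1064
  Control, Slow: 22×19/47 = 8.8936
  Treatment, Fast: 25×28/47 = 14.8936
  Treatment, Slow: 25×19/47 = 10.1064
Contributions (O − E)²/E:
  (12 − 13.1064)²/13.1064 = 0.0934
  (10 − 8.8936)²/8.8936 = 0.1376
  (16 − 14.8936)²/14.8936 = 0.0822
  (9 − 10.1064)²/10.1064 = 0.1211
χ² = 0.0934 + 0.1376 + 0.0822 + 0.1211 = 0.434

0.434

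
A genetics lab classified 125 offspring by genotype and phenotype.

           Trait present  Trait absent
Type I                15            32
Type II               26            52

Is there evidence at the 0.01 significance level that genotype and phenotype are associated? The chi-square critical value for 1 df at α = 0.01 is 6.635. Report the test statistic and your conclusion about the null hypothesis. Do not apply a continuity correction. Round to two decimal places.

0.03; fail to reject H₀

Row totals: 47, 78. Column totals: 41, 84. Grand total N = 125.
Expected counts (row total × column total / N):
  Type I, Trait present: 47×41/125 = 15.416
  Type I, Trait absent: 47×84/125 = 31.584
  Type II, Trait present: 78×41/125 = 25.584
  Type II, Trait absent: 78×84/125 = 52.416
Contributions (O − E)²/E:
  (15 − 15.416)²/15.416 = 0.0112
  (32 − 31.584)²/31.584 = 0.0055
  (26 − 25.584)²/25.584 = 0.0068
  (52 − 52.416)²/52.416 = 0.0033
χ² = 0.0112 + 0.0055 + 0.0068 + 0.0033 = 0.03
df = (2−1)(2−1) = 1. Since 0.03 < 6.635, fail to reject the null hypothesis of independence at α = 0.01.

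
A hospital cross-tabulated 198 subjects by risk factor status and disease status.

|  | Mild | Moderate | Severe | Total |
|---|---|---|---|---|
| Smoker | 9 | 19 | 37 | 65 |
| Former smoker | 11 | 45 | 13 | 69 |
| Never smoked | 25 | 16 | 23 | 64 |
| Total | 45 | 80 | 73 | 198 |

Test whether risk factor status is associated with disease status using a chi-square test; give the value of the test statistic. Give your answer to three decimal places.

Grand total N = 198.
Expected counts (row total × column total / N):
  Smoker, Mild: 65×45/198 = 14.77273
  Smoker, Moderate: 65×80/198 = 26.26263
  Smoker, Severe: 65×73/198 = 23.96465
  Former smoker, Mild: 69×45/198 = 15.68182
  Former smoker, Moderate: 69×80/198 = 27.87879
  Former smoker, Severe: 69×73/198 = 25.43939
  Never smoked, Mild: 64×45/198 = 14.54545
  Never smoked, Moderate: 64×80/198 = 25.85859
  Never smoked, Severe: 64×73/198 = 23.59596
Contributions (O − E)²/E:
  (9 − 14.77273)²/14.77273 = 2.2558
  (19 − 26.26263)²/26.26263 = 2.0084
  (37 − 23.96465)²/23.96465 = 7.0905
  (11 − 15.68182)²/15.68182 = 1.3978
  (45 − 27.87879)²/27.87879 = 10.5147
  (13 − 25.43939)²/25.43939 = 6.0826
  (25 − 14.54545)²/14.54545 = 7.5142
  (16 − 25.85859)²/25.85859 = 3.7586
  (23 − 23.59596)²/23.59596 = 0.0151
χ² = 2.2558 + 2.0084 + 7.0905 + 1.3978 + 10.5147 + 6.0826 + 7.5142 + 3.7586 + 0.0151 = 40.638

40.638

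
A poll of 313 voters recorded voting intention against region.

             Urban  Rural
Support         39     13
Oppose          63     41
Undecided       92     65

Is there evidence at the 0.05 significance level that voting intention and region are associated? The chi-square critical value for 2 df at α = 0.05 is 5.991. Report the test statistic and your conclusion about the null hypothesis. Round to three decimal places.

4.589; fail to reject H₀

Row totals: 52, 104, 157. Column totals: 194, 119. Grand total N = 313.
Expected counts (row total × column total / N):
  Support, Urban: 52×194/313 = 32.23003
  Support, Rural: 52×119/313 = 19.76997
  Oppose, Urban: 104×194/313 = 64.46006
  Oppose, Rural: 104×119/313 = 39.53994
  Undecided, Urban: 157×194/313 = 97.30990
  Undecided, Rural: 157×119/313 = 59.69010
Contributions (O − E)²/E:
  (39 − 32.23003)²/32.23003 = 1.4220
  (13 − 19.76997)²/19.76997 = 2.3183
  (63 − 64.46006)²/64.46006 = 0.0331
  (41 − 39.53994)²/39.53994 = 0.0539
  (92 − 97.30990)²/97.30990 = 0.2897
  (65 − 59.69010)²/59.69010 = 0.4724
χ² = 1.4220 + 2.3183 + 0.0331 + 0.0539 + 0.2897 + 0.4724 = 4.589
df = (3−1)(2−1) = 2. Since 4.589 < 5.991, fail to reject the null hypothesis of independence at α = 0.05.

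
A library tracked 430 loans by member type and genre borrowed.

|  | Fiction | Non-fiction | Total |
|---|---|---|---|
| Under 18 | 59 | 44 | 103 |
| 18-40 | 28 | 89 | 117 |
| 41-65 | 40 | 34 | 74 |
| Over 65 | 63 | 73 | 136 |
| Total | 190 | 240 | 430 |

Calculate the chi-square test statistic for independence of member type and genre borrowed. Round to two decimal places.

29.80

Grand total N = 430.
Expected counts (row total × column total / N):
  Under 18, Fiction: 103×190/430 = 45.512
  Under 18, Non-fiction: 103×240/430 = 57.488
  18-40, Fiction: 117×190/430 = 51.698
  18-40, Non-fiction: 117×240/430 = 65.302
  41-65, Fiction: 74×190/430 = 32.698
  41-65, Non-fiction: 74×240/430 = 41.302
  Over 65, Fiction: 136×190/430 = 60.093
  Over 65, Non-fiction: 136×240/430 = 75.907
Contributions (O − E)²/E:
  (59 − 45.512)²/45.512 = 3.9973
  (44 − 57.488)²/57.488 = 3.1646
  (28 − 51.698)²/51.698 = 10.8630
  (89 − 65.302)²/65.302 = 8.6000
  (40 − 32.698)²/32.698 = 1.6307
  (34 − 41.302)²/41.302 = 1.2910
  (63 − 60.093)²/60.093 = 0.1406
  (73 − 75.907)²/75.907 = 0.1113
χ² = 3.9973 + 3.1646 + 10.8630 + 8.6000 + 1.6307 + 1.2910 + 0.1406 + 0.1113 = 29.80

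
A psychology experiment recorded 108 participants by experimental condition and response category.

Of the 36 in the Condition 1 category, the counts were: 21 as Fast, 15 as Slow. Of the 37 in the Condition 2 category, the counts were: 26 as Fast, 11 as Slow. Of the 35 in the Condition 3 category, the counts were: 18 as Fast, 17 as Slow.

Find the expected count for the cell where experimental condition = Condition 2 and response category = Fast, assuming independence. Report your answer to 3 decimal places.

22.269

Row total (Condition 2) = 37; column total (Fast) = 65; grand total N = 108.
Expected count = (row total × column total) / N = 37 × 65 / 108 = 22.269.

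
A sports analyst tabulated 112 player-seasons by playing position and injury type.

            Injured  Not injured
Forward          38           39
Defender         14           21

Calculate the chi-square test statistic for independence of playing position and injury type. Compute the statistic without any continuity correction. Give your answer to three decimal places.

0.846

Row totals: 77, 35. Column totals: 52, 60. Grand total N = 112.
Expected counts (row total × column total / N):
  Forward, Injured: 77×52/112 = 35.7500
  Forward, Not injured: 77×60/112 = 41.2500
  Defender, Injured: 35×52/112 = 16.2500
  Defender, Not injured: 35×60/112 = 18.7500
Contributions (O − E)²/E:
  (38 − 35.7500)²/35.7500 = 0.1416
  (39 − 41.2500)²/41.2500 = 0.1227
  (14 − 16.2500)²/16.2500 = 0.3115
  (21 − 18.7500)²/18.7500 = 0.2700
χ² = 0.1416 + 0.1227 + 0.3115 + 0.2700 = 0.846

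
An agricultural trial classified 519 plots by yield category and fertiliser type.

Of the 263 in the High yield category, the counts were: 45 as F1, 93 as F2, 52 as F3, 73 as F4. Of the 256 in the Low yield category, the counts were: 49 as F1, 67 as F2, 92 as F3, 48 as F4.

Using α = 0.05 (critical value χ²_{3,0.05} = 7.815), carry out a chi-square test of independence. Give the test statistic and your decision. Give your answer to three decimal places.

Row totals: 263, 256. Column totals: 94, 160, 144, 121. Grand total N = 519.
Expected counts (row total × column total / N):
  High yield, F1: 263×94/519 = 47.6339
  High yield, F2: 263×160/519 = 81.0790
  High yield, F3: 263×144/519 = 72.9711
  High yield, F4: 263×121/519 = 61.3160
  Low yield, F1: 256×94/519 = 46.3661
  Low yield, F2: 256×160/519 = 78.9210
  Low yield, F3: 256×144/519 = 71.0289
  Low yield, F4: 256×121/519 = 59.6840
Contributions (O − E)²/E:
  (45 − 47.6339)²/47.6339 = 0.1456
  (93 − 81.0790)²/81.0790 = 1.7527
  (52 − 72.9711)²/72.9711 = 6.0269
  (73 − 61.3160)²/61.3160 = 2.2264
  (49 − 46.3661)²/46.3661 = 0.1496
  (67 − 78.9210)²/78.9210 = 1.8007
  (92 − 71.0289)²/71.0289 = 6.1917
  (48 − 59.6840)²/59.6840 = 2.2873
χ² = 0.1456 + 1.7527 + 6.0269 + 2.2264 + 0.1496 + 1.8007 + 6.1917 + 2.2873 = 20.581
df = (2−1)(4−1) = 3. Since 20.581 > 7.815, reject the null hypothesis of independence at α = 0.05.

20.581; reject H₀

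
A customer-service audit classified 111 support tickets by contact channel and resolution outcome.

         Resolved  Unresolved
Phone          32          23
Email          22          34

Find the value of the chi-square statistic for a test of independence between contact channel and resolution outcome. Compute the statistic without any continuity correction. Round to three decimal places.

3.966

Row totals: 55, 56. Column totals: 54, 57. Grand total N = 111.
Expected counts (row total × column total / N):
  Phone, Resolved: 55×54/111 = 26.7568
  Phone, Unresolved: 55×57/111 = 28.2432
  Email, Resolved: 56×54/111 = 27.2432
  Email, Unresolved: 56×57/111 = 28.7568
Contributions (O − E)²/E:
  (32 − 26.7568)²/26.7568 = 1.0274
  (23 − 28.2432)²/28.2432 = 0.9734
  (22 − 27.2432)²/27.2432 = 1.0091
  (34 − 28.7568)²/28.7568 = 0.9560
χ² = 1.0274 + 0.9734 + 1.0091 + 0.9560 = 3.966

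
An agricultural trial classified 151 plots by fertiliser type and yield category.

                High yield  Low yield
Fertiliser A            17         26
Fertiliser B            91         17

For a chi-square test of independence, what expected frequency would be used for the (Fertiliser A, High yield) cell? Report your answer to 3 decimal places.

Row total (Fertiliser A) = 43; column total (High yield) = 108; grand total N = 151.
Expected count = (row total × column total) / N = 43 × 108 / 151 = 30.755.

30.755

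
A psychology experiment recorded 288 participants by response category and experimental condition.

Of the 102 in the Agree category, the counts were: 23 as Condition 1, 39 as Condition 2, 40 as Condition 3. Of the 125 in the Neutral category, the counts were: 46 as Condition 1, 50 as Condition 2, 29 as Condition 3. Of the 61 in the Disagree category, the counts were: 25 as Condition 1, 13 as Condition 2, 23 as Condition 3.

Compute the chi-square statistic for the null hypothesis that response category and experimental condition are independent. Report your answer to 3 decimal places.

Row totals: 102, 125, 61. Column totals: 94, 102, 92. Grand total N = 288.
Expected counts (row total × column total / N):
  Agree, Condition 1: 102×94/288 = 33.2917
  Agree, Condition 2: 102×102/288 = 36.1250
  Agree, Condition 3: 102×92/288 = 32.5833
  Neutral, Condition 1: 125×94/288 = 40.7986
  Neutral, Condition 2: 125×102/288 = 44.2708
  Neutral, Condition 3: 125×92/288 = 39.9306
  Disagree, Condition 1: 61×94/288 = 19.9097
  Disagree, Condition 2: 61×102/288 = 21.6042
  Disagree, Condition 3: 61×92/288 = 19.4861
Contributions (O − E)²/E:
  (23 − 33.2917)²/33.2917 = 3.1815
  (39 − 36.1250)²/36.1250 = 0.2288
  (40 − 32.5833)²/32.5833 = 1.6882
  (46 − 40.7986)²/40.7986 = 0.6631
  (50 − 44.2708)²/44.2708 = 0.7414
  (29 − 39.9306)²/39.9306 = 2.9921
  (25 − 19.9097)²/19.9097 = 1.3014
  (13 − 21.6042)²/21.6042 = 3.4268
  (23 − 19.4861)²/19.4861 = 0.6337
χ² = 3.1815 + 0.2288 + 1.6882 + 0.6631 + 0.7414 + 2.9921 + 1.3014 + 3.4268 + 0.6337 = 14.857

14.857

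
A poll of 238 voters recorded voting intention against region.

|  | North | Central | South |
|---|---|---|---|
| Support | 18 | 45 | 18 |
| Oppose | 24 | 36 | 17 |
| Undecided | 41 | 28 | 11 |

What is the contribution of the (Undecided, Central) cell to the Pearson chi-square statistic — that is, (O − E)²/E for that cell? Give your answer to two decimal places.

2.04

Row total (Undecided) = 80; column total (Central) = 109; N = 238.
Expected count E = 80 × 109 / 238 = 36.639.
Contribution = (O − E)²/E = (28 − 36.639)² / 36.639 = 2.04.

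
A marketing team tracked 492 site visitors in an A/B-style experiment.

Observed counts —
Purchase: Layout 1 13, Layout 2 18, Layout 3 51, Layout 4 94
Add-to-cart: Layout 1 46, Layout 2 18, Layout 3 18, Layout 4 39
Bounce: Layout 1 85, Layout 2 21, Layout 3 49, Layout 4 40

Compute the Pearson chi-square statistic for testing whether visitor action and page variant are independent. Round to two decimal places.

82.13

Row totals: 176, 121, 195. Column totals: 144, 57, 118, 173. Grand total N = 492.
Expected counts (row total × column total / N):
  Purchase, Layout 1: 176×144/492 = 51.512
  Purchase, Layout 2: 176×57/492 = 20.390
  Purchase, Layout 3: 176×118/492 = 42.211
  Purchase, Layout 4: 176×173/492 = 61.886
  Add-to-cart, Layout 1: 121×144/492 = 35.415
  Add-to-cart, Layout 2: 121×57/492 = 14.018
  Add-to-cart, Layout 3: 121×118/492 = 29.020
  Add-to-cart, Layout 4: 121×173/492 = 42.547
  Bounce, Layout 1: 195×144/492 = 57.073
  Bounce, Layout 2: 195×57/492 = 22.591
  Bounce, Layout 3: 195×118/492 = 46.768
  Bounce, Layout 4: 195×173/492 = 68.567
Contributions (O − E)²/E:
  (13 − 51.512)²/51.512 = 28.7928
  (18 − 20.390)²/20.390 = 0.2801
  (51 − 42.211)²/42.211 = 1.8300
  (94 − 61.886)²/61.886 = 16.6647
  (46 − 35.415)²/35.415 = 3.1637
  (18 − 14.018)²/14.018 = 1.1311
  (18 − 29.020)²/29.020 = 4.1847
  (39 − 42.547)²/42.547 = 0.2957
  (85 − 57.073)²/57.073 = 13.6653
  (21 − 22.591)²/22.591 = 0.1120
  (49 − 46.768)²/46.768 = 0.1065
  (40 − 68.567)²/68.567 = 11.9018
χ² = 28.7928 + 0.2801 + 1.8300 + 16.6647 + 3.1637 + 1.1311 + 4.1847 + 0.2957 + 13.6653 + 0.1120 + 0.1065 + 11.9018 = 82.13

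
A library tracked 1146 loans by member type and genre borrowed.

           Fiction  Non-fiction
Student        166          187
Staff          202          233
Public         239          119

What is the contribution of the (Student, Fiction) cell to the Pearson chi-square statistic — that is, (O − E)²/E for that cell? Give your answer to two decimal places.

Row total (Student) = 353; column total (Fiction) = 607; N = 1146.
Expected count E = 353 × 607 / 1146 = 186.973.
Contribution = (O − E)²/E = (166 − 186.973)² / 186.973 = 2.35.

2.35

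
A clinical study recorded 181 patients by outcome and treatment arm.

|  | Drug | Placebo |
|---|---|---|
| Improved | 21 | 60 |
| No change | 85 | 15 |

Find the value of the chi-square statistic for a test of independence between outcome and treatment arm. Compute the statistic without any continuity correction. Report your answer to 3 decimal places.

Row totals: 81, 100. Column totals: 106, 75. Grand total N = 181.
Expected counts (row total × column total / N):
  Improved, Drug: 81×106/181 = 47.4365
  Improved, Placebo: 81×75/181 = 33.5635
  No change, Drug: 100×106/181 = 58.5635
  No change, Placebo: 100×75/181 = 41.4365
Contributions (O − E)²/E:
  (21 − 47.4365)²/47.4365 = 14.7331
  (60 − 33.5635)²/33.5635 = 20.8229
  (85 − 58.5635)²/58.5635 = 11.9339
  (15 − 41.4365)²/41.4365 = 16.8665
χ² = 14.7331 + 20.8229 + 11.9339 + 16.8665 = 64.356

64.356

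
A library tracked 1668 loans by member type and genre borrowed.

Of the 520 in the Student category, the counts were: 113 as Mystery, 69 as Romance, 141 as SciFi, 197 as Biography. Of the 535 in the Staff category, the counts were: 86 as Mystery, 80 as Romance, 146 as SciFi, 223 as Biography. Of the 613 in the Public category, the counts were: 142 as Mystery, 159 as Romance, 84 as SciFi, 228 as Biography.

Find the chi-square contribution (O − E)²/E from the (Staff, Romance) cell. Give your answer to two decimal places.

3.57

Row total (Staff) = 535; column total (Romance) = 308; N = 1668.
Expected count E = 535 × 308 / 1668 = 98.7890.
Contribution = (O − E)²/E = (80 − 98.7890)² / 98.7890 = 3.57.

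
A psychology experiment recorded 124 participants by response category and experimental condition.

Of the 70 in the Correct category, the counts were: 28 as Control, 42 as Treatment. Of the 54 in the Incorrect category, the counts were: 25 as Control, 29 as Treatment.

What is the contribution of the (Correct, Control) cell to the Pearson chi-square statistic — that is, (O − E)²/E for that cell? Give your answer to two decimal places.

0.12

Row total (Correct) = 70; column total (Control) = 53; N = 124.
Expected count E = 70 × 53 / 124 = 29.919.
Contribution = (O − E)²/E = (28 − 29.919)² / 29.919 = 0.12.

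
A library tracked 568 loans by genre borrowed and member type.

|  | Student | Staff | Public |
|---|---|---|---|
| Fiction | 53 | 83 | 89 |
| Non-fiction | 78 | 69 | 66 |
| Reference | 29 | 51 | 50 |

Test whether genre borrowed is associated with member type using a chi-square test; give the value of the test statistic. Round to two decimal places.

Row totals: 225, 213, 130. Column totals: 160, 203, 205. Grand total N = 568.
Expected counts (row total × column total / N):
  Fiction, Student: 225×160/568 = 63.380
  Fiction, Staff: 225×203/568 = 80.414
  Fiction, Public: 225×205/568 = 81.206
  Non-fiction, Student: 213×160/568 = 60.000
  Non-fiction, Staff: 213×203/568 = 76.125
  Non-fiction, Public: 213×205/568 = 76.875
  Reference, Student: 130×160/568 = 36.620
  Reference, Staff: 130×203/568 = 46.461
  Reference, Public: 130×205/568 = 46.919
Contributions (O − E)²/E:
  (53 − 63.380)²/63.380 = 1.7000
  (83 − 80.414)²/80.414 = 0.0832
  (89 − 81.206)²/81.206 = 0.7481
  (78 − 60.000)²/60.000 = 5.4000
  (69 − 76.125)²/76.125 = 0.6669
  (66 − 76.875)²/76.875 = 1.5384
  (29 − 36.620)²/36.620 = 1.5856
  (51 − 46.461)²/46.461 = 0.4434
  (50 − 46.919)²/46.919 = 0.2023
χ² = 1.7000 + 0.0832 + 0.7481 + 5.4000 + 0.6669 + 1.5384 + 1.5856 + 0.4434 + 0.2023 = 12.37

12.37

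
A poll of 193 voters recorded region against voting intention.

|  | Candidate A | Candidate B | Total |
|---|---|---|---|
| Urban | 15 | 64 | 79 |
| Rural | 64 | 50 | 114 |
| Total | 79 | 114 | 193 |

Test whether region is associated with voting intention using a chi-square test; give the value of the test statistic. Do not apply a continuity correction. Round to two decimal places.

Grand total N = 193.
Expected counts (row total × column total / N):
  Urban, Candidate A: 79×79/193 = 32.337
  Urban, Candidate B: 79×114/193 = 46.663
  Rural, Candidate A: 114×79/193 = 46.663
  Rural, Candidate B: 114×114/193 = 67.337
Contributions (O − E)²/E:
  (15 − 32.337)²/32.337 = 9.2950
  (64 − 46.663)²/46.663 = 6.4413
  (64 − 46.663)²/46.663 = 6.4413
  (50 − 67.337)²/67.337 = 4.4637
χ² = 9.2950 + 6.4413 + 6.4413 + 4.4637 = 26.64

26.64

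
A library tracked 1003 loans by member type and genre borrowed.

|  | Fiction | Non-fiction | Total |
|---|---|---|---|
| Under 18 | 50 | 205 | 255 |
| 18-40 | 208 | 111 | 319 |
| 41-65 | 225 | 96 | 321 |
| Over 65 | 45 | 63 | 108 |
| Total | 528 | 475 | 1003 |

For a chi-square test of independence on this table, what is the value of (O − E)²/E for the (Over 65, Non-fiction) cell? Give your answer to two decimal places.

2.75

Row total (Over 65) = 108; column total (Non-fiction) = 475; N = 1003.
Expected count E = 108 × 475 / 1003 = 51.147.
Contribution = (O − E)²/E = (63 − 51.147)² / 51.147 = 2.75.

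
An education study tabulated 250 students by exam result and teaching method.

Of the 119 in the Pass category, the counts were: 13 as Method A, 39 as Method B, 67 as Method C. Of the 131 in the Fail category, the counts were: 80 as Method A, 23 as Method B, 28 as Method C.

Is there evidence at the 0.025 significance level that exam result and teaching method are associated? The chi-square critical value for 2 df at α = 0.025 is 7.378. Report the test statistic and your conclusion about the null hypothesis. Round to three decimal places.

Row totals: 119, 131. Column totals: 93, 62, 95. Grand total N = 250.
Expected counts (row total × column total / N):
  Pass, Method A: 119×93/250 = 44.2680
  Pass, Method B: 119×62/250 = 29.5120
  Pass, Method C: 119×95/250 = 45.2200
  Fail, Method A: 131×93/250 = 48.7320
  Fail, Method B: 131×62/250 = 32.4880
  Fail, Method C: 131×95/250 = 49.7800
Contributions (O − E)²/E:
  (13 − 44.2680)²/44.2680 = 22.0857
  (39 − 29.5120)²/29.5120 = 3.0504
  (67 − 45.2200)²/45.2200 = 10.4902
  (80 − 48.7320)²/48.7320 = 20.0625
  (23 − 32.4880)²/32.4880 = 2.7709
  (28 − 49.7800)²/49.7800 = 9.5293
χ² = 22.0857 + 3.0504 + 10.4902 + 20.0625 + 2.7709 + 9.5293 = 67.989
df = (2−1)(3−1) = 2. Since 67.989 > 7.378, reject the null hypothesis of independence at α = 0.025.

67.989; reject H₀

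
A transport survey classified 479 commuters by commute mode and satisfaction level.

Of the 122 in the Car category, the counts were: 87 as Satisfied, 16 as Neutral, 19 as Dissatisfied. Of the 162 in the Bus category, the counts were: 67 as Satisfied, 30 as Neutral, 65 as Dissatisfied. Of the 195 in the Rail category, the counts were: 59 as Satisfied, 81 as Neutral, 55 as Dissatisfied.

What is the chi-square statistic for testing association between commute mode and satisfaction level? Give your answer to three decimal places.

72.276

Row totals: 122, 162, 195. Column totals: 213, 127, 139. Grand total N = 479.
Expected counts (row total × column total / N):
  Car, Satisfied: 122×213/479 = 54.25052
  Car, Neutral: 122×127/479 = 32.34656
  Car, Dissatisfied: 122×139/479 = 35.40292
  Bus, Satisfied: 162×213/479 = 72.03758
  Bus, Neutral: 162×127/479 = 42.95198
  Bus, Dissatisfied: 162×139/479 = 47.01044
  Rail, Satisfied: 195×213/479 = 86.71190
  Rail, Neutral: 195×127/479 = 51.70146
  Rail, Dissatisfied: 195×139/479 = 56.58664
Contributions (O − E)²/E:
  (87 − 54.25052)²/54.25052 = 19.7699
  (16 − 32.34656)²/32.34656 = 8.2608
  (19 − 35.40292)²/35.40292 = 7.5998
  (67 − 72.03758)²/72.03758 = 0.3523
  (30 − 42.95198)²/42.95198 = 3.9056
  (65 − 47.01044)²/47.01044 = 6.8841
  (59 − 86.71190)²/86.71190 = 8.8563
  (81 − 51.70146)²/51.70146 = 16.6031
  (55 − 56.58664)²/56.58664 = 0.0445
χ² = 19.7699 + 8.2608 + 7.5998 + 0.3523 + 3.9056 + 6.8841 + 8.8563 + 16.6031 + 0.0445 = 72.276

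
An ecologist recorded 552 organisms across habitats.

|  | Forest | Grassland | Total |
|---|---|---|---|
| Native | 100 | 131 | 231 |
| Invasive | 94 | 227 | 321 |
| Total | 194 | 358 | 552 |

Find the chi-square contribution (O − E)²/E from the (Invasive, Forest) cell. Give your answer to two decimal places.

Row total (Invasive) = 321; column total (Forest) = 194; N = 552.
Expected count E = 321 × 194 / 552 = 112.815.
Contribution = (O − E)²/E = (94 − 112.815)² / 112.815 = 3.14.

3.14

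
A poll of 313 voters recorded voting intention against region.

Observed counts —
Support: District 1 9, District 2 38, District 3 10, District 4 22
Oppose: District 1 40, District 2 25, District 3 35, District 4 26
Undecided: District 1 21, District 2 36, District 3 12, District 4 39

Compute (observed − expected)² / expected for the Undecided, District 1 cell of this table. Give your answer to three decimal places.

Row total (Undecided) = 108; column total (District 1) = 70; N = 313.
Expected count E = 108 × 70 / 313 = 24.1534.
Contribution = (O − E)²/E = (21 − 24.1534)² / 24.1534 = 0.412.

0.412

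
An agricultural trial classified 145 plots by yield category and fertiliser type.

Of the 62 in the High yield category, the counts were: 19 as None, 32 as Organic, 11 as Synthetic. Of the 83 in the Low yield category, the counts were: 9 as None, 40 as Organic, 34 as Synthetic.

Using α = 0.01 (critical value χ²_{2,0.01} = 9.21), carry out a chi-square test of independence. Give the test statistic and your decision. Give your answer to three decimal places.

Row totals: 62, 83. Column totals: 28, 72, 45. Grand total N = 145.
Expected counts (row total × column total / N):
  High yield, None: 62×28/145 = 11.9724
  High yield, Organic: 62×72/145 = 30.7862
  High yield, Synthetic: 62×45/145 = 19.2414
  Low yield, None: 83×28/145 = 16.0276
  Low yield, Organic: 83×72/145 = 41.2138
  Low yield, Synthetic: 83×45/145 = 25.7586
Contributions (O − E)²/E:
  (19 − 11.9724)²/11.9724 = 4.1251
  (32 − 30.7862)²/30.7862 = 0.0479
  (11 − 19.2414)²/19.2414 = 3.5299
  (9 − 16.0276)²/16.0276 = 3.0814
  (40 − 41.2138)²/41.2138 = 0.0357
  (34 − 25.7586)²/25.7586 = 2.6368
χ² = 4.1251 + 0.0479 + 3.5299 + 3.0814 + 0.0357 + 2.6368 = 13.457
df = (2−1)(3−1) = 2. Since 13.457 > 9.21, reject the null hypothesis of independence at α = 0.01.

13.457; reject H₀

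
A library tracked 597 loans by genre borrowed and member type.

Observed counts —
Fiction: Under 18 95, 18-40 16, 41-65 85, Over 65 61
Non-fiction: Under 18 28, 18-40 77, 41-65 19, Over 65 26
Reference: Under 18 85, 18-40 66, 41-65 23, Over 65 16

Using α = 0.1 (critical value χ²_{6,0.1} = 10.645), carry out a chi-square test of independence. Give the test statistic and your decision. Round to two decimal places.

Row totals: 257, 150, 190. Column totals: 208, 159, 127, 103. Grand total N = 597.
Expected counts (row total × column total / N):
  Fiction, Under 18: 257×208/597 = 89.541
  Fiction, 18-40: 257×159/597 = 68.447
  Fiction, 41-65: 257×127/597 = 54.672
  Fiction, Over 65: 257×103/597 = 44.340
  Non-fiction, Under 18: 150×208/597 = 52.261
  Non-fiction, 18-40: 150×159/597 = 39.950
  Non-fiction, 41-65: 150×127/597 = 31.910
  Non-fiction, Over 65: 150×103/597 = 25.879
  Reference, Under 18: 190×208/597 = 66.198
  Reference, 18-40: 190×159/597 = 50.603
  Reference, 41-65: 190×127/597 = 40.419
  Reference, Over 65: 190×103/597 = 32.781
Contributions (O − E)²/E:
  (95 − 89.541)²/89.541 = 0.3328
  (16 − 68.447)²/68.447 = 40.1871
  (85 − 54.672)²/54.672 = 16.8237
  (61 − 44.340)²/44.340 = 6.2597
  (28 − 52.261)²/52.261 = 11.2626
  (77 − 39.950)²/39.950 = 34.3605
  (19 − 31.910)²/31.910 = 5.2231
  (26 − 25.879)²/25.879 = 0.0006
  (85 − 66.198)²/66.198 = 5.3403
  (66 − 50.603)²/50.603 = 4.6849
  (23 − 40.419)²/40.419 = 7.5069
  (16 − 32.781)²/32.781 = 8.5904
χ² = 0.3328 + 40.1871 + 16.8237 + 6.2597 + 11.2626 + 34.3605 + 5.2231 + 0.0006 + 5.3403 + 4.6849 + 7.5069 + 8.5904 = 140.57
df = (3−1)(4−1) = 6. Since 140.57 > 10.645, reject the null hypothesis of independence at α = 0.1.

140.57; reject H₀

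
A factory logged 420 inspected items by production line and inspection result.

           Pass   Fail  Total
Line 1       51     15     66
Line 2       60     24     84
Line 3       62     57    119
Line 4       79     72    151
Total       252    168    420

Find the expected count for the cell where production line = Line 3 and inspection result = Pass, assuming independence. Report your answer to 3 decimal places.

Row total (Line 3) = 119; column total (Pass) = 252; grand total N = 420.
Expected count = (row total × column total) / N = 119 × 252 / 420 = 71.400.

71.400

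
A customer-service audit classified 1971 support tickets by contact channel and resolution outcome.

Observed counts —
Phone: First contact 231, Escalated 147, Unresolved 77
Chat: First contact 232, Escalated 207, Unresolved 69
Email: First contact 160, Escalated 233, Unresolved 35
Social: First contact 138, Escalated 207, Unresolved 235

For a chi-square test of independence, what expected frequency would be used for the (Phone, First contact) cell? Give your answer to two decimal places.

Row total (Phone) = 455; column total (First contact) = 761; grand total N = 1971.
Expected count = (row total × column total) / N = 455 × 761 / 1971 = 175.67.

175.67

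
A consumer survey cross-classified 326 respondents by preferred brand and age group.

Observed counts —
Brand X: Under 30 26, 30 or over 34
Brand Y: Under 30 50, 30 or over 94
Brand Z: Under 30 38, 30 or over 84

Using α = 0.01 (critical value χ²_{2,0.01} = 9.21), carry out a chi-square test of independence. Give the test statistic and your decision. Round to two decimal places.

2.63; fail to reject H₀

Row totals: 60, 144, 122. Column totals: 114, 212. Grand total N = 326.
Expected counts (row total × column total / N):
  Brand X, Under 30: 60×114/326 = 20.982
  Brand X, 30 or over: 60×212/326 = 39.018
  Brand Y, Under 30: 144×114/326 = 50.356
  Brand Y, 30 or over: 144×212/326 = 93.644
  Brand Z, Under 30: 122×114/326 = 42.663
  Brand Z, 30 or over: 122×212/326 = 79.337
Contributions (O − E)²/E:
  (26 − 20.982)²/20.982 = 1.2001
  (34 − 39.018)²/39.018 = 0.6454
  (50 − 50.356)²/50.356 = 0.0025
  (94 − 93.644)²/93.644 = 0.0014
  (38 − 42.663)²/42.663 = 0.5097
  (84 − 79.337)²/79.337 = 0.2741
χ² = 1.2001 + 0.6454 + 0.0025 + 0.0014 + 0.5097 + 0.2741 = 2.63
df = (3−1)(2−1) = 2. Since 2.63 < 9.21, fail to reject the null hypothesis of independence at α = 0.01.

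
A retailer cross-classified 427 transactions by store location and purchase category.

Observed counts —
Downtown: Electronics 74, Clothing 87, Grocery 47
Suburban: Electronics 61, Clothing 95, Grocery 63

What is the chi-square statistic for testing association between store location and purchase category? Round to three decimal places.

Row totals: 208, 219. Column totals: 135, 182, 110. Grand total N = 427.
Expected counts (row total × column total / N):
  Downtown, Electronics: 208×135/427 = 65.7611
  Downtown, Clothing: 208×182/427 = 88.6557
  Downtown, Grocery: 208×110/427 = 53.5831
  Suburban, Electronics: 219×135/427 = 69.2389
  Suburban, Clothing: 219×182/427 = 93.3443
  Suburban, Grocery: 219×110/427 = 56.4169
Contributions (O − E)²/E:
  (74 − 65.7611)²/65.7611 = 1.0322
  (87 − 88.6557)²/88.6557 = 0.0309
  (47 − 53.5831)²/53.5831 = 0.8088
  (61 − 69.2389)²/69.2389 = 0.9804
  (95 − 93.3443)²/93.3443 = 0.0294
  (63 − 56.4169)²/56.4169 = 0.7682
χ² = 1.0322 + 0.0309 + 0.8088 + 0.9804 + 0.0294 + 0.7682 = 3.650

3.650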